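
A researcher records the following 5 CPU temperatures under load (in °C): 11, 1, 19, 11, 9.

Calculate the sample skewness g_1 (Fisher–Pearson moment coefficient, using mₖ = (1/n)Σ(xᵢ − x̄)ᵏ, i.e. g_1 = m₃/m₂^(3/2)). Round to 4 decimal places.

-0.1035

x̄ = (11 + 1 + 19 + 11 + 9) / 5 = 10.2000
deviations (xᵢ − x̄): 0.8000, -9.2000, 8.8000, 0.8000, -1.2000
Σ(xᵢ − x̄)² = 164.8000 ⇒ m₂ = 164.8000/5 = 32.96000
Σ(xᵢ − x̄)³ = -97.9200 ⇒ m₃ = -97.9200/5 = -19.58400
m₂^(3/2) = 32.96000^(1.5) = 189.22600
g_1 = m₃ / m₂^(3/2) = -19.58400 / 189.22600 ≈ -0.1035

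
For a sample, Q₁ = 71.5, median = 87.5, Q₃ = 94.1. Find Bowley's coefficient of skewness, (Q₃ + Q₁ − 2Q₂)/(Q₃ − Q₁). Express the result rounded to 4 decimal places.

numerator: Q₃ + Q₁ − 2Q₂ = 94.1 + 71.5 − 2×87.5 = -9.4000
denominator: Q₃ − Q₁ = 94.1 − 71.5 = 22.6000
Bowley skewness = -9.4000 / 22.6000 ≈ -0.4159

-0.4159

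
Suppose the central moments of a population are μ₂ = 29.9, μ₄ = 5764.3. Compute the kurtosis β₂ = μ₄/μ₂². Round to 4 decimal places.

μ₂² = 29.9² = 894.01000
μ₄/μ₂² = 5764.3 / 894.01000 = 6.44769
β₂ ≈ 6.4477

6.4477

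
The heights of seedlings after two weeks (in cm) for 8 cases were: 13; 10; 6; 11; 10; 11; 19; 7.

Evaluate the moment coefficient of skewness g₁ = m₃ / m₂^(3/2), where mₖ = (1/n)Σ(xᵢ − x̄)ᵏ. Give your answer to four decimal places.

x̄ = (13 + 10 + 6 + 11 + 10 + 11 + 19 + 7) / 8 = 10.8750
deviations (xᵢ − x̄): 2.1250, -0.8750, -4.8750, 0.1250, -0.8750, 0.1250, 8.1250, -3.8750
Σ(xᵢ − x̄)² = 110.8750 ⇒ m₂ = 110.8750/8 = 13.85938
Σ(xᵢ − x̄)³ = 370.5938 ⇒ m₃ = 370.5938/8 = 46.32422
m₂^(3/2) = 13.85938^(1.5) = 51.59593
g₁ = m₃ / m₂^(3/2) = 46.32422 / 51.59593 ≈ 0.8978

0.8978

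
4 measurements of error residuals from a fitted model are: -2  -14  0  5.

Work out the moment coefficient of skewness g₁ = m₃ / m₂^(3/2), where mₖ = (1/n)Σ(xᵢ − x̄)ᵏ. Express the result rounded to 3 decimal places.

x̄ = (-2 - 14 + 0 + 5) / 4 = -2.7500
deviations (xᵢ − x̄): 0.7500, -11.2500, 2.7500, 7.7500
Σ(xᵢ − x̄)² = 194.7500 ⇒ m₂ = 194.7500/4 = 48.68750
Σ(xᵢ − x̄)³ = -937.1250 ⇒ m₃ = -937.1250/4 = -234.28125
m₂^(3/2) = 48.68750^(1.5) = 339.72399
g₁ = m₃ / m₂^(3/2) = -234.28125 / 339.72399 ≈ -0.690

-0.690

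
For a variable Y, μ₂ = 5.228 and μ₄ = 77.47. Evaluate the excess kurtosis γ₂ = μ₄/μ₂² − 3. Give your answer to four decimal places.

μ₂² = 5.228² = 27.33198
μ₄/μ₂² = 77.47 / 27.33198 = 2.83441
γ₂ = 2.83441 − 3 ≈ -0.1656

-0.1656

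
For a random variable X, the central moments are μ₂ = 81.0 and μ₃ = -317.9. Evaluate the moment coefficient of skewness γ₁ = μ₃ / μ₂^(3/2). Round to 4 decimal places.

σ = √μ₂ = √81.0 = 9.00000
σ³ = μ₂^(3/2) = 729.00000
γ₁ = μ₃/σ³ = -317.9 / 729.00000 ≈ -0.4361

-0.4361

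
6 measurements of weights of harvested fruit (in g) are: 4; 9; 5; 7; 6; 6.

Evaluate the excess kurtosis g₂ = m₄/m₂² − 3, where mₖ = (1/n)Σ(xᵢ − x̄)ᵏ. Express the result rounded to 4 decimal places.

x̄ = 6.1667
Σ(xᵢ − x̄)² = 14.8333 ⇒ m₂ = 2.47222
Σ(xᵢ − x̄)⁴ = 88.8194 ⇒ m₄ = 14.80324
m₂² = 6.11188
g₂ = m₄/m₂² − 3 = 2.42204 − 3 ≈ -0.5780

-0.5780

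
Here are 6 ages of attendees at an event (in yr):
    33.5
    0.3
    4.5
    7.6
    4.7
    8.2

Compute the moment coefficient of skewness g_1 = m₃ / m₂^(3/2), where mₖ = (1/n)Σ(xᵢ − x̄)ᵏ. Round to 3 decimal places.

x̄ = (33.5 + 0.3 + 4.5 + 7.6 + 4.7 + 8.2) / 6 = 9.8000
deviations (xᵢ − x̄): 23.7000, -9.5000, -5.3000, -2.2000, -5.1000, -1.6000
Σ(xᵢ − x̄)² = 713.4400 ⇒ m₂ = 713.4400/6 = 118.90667
Σ(xᵢ − x̄)³ = 12158.4060 ⇒ m₃ = 12158.4060/6 = 2026.40100
m₂^(3/2) = 118.90667^(1.5) = 1296.60982
g_1 = m₃ / m₂^(3/2) = 2026.40100 / 1296.60982 ≈ 1.563

1.563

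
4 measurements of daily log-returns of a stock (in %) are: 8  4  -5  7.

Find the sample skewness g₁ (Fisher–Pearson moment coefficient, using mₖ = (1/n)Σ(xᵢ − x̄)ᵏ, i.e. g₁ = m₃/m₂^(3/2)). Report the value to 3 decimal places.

-0.892

x̄ = (8 + 4 - 5 + 7) / 4 = 3.5000
deviations (xᵢ − x̄): 4.5000, 0.5000, -8.5000, 3.5000
Σ(xᵢ − x̄)² = 105.0000 ⇒ m₂ = 105.0000/4 = 26.25000
Σ(xᵢ − x̄)³ = -480.0000 ⇒ m₃ = -480.0000/4 = -120.00000
m₂^(3/2) = 26.25000^(1.5) = 134.49123
g₁ = m₃ / m₂^(3/2) = -120.00000 / 134.49123 ≈ -0.892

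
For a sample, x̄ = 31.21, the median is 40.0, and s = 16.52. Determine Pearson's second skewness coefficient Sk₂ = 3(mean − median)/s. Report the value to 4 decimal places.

Sk₂ = 3(31.21 − 40.0) / 16.52 = 3 × -8.7900 / 16.52
    = -26.3700 / 16.52 ≈ -1.5962

-1.5962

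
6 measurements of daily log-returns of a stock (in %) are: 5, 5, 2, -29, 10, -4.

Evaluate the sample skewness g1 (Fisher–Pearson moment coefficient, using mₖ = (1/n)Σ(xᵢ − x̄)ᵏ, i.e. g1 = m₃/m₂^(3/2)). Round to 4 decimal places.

-1.3908

x̄ = (5 + 5 + 2 - 29 + 10 - 4) / 6 = -1.8333
deviations (xᵢ − x̄): 6.8333, 6.8333, 3.8333, -27.1667, 11.8333, -2.1667
Σ(xᵢ − x̄)² = 990.8333 ⇒ m₂ = 990.8333/6 = 165.13889
Σ(xᵢ − x̄)³ = -17708.4444 ⇒ m₃ = -17708.4444/6 = -2951.40741
m₂^(3/2) = 165.13889^(1.5) = 2122.14003
g1 = m₃ / m₂^(3/2) = -2951.40741 / 2122.14003 ≈ -1.3908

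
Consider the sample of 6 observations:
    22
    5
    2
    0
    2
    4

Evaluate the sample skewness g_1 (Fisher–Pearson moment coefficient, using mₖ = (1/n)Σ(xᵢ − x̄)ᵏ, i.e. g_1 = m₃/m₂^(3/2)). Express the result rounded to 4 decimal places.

1.6051

x̄ = (22 + 5 + 2 + 0 + 2 + 4) / 6 = 5.8333
deviations (xᵢ − x̄): 16.1667, -0.8333, -3.8333, -5.8333, -3.8333, -1.8333
Σ(xᵢ − x̄)² = 328.8333 ⇒ m₂ = 328.8333/6 = 54.80556
Σ(xᵢ − x̄)³ = 3907.4444 ⇒ m₃ = 3907.4444/6 = 651.24074
m₂^(3/2) = 54.80556^(1.5) = 405.72977
g_1 = m₃ / m₂^(3/2) = 651.24074 / 405.72977 ≈ 1.6051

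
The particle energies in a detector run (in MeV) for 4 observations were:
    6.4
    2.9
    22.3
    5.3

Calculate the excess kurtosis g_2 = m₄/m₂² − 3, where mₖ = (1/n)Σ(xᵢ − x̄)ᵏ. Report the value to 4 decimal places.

x̄ = 9.2250
Σ(xᵢ − x̄)² = 234.3475 ⇒ m₂ = 58.58688
Σ(xᵢ − x̄)⁴ = 31127.2994 ⇒ m₄ = 7781.82485
m₂² = 3432.42192
g_2 = m₄/m₂² − 3 = 2.26715 − 3 ≈ -0.7328

-0.7328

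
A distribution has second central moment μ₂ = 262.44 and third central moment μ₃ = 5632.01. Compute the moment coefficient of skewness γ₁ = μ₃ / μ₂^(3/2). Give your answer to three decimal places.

1.325

σ = √μ₂ = √262.44 = 16.20000
σ³ = μ₂^(3/2) = 4251.52800
γ₁ = μ₃/σ³ = 5632.01 / 4251.52800 ≈ 1.325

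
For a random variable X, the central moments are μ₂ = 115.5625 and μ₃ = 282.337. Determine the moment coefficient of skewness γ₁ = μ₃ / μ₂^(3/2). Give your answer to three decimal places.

σ = √μ₂ = √115.5625 = 10.75000
σ³ = μ₂^(3/2) = 1242.29688
γ₁ = μ₃/σ³ = 282.337 / 1242.29688 ≈ 0.227

0.227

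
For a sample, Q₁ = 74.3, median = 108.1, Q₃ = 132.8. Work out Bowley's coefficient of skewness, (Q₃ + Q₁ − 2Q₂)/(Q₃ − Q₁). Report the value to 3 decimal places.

numerator: Q₃ + Q₁ − 2Q₂ = 132.8 + 74.3 − 2×108.1 = -9.1000
denominator: Q₃ − Q₁ = 132.8 − 74.3 = 58.5000
Bowley skewness = -9.1000 / 58.5000 ≈ -0.156

-0.156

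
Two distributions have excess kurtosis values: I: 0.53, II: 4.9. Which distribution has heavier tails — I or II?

II

Higher excess kurtosis ⇒ heavier tails relative to the normal distribution.
0.53 vs 4.9: the larger is 4.9, so II has heavier tails.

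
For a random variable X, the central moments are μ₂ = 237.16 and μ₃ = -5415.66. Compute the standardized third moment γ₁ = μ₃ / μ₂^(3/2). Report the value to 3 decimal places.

-1.483

σ = √μ₂ = √237.16 = 15.40000
σ³ = μ₂^(3/2) = 3652.26400
γ₁ = μ₃/σ³ = -5415.66 / 3652.26400 ≈ -1.483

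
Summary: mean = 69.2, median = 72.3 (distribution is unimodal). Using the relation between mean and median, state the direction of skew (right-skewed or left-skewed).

left-skewed

mean − median = 69.2 − 72.3 = -3.1
mean < median ⇒ the longer tail is on the left ⇒ left-skewed (negatively skewed).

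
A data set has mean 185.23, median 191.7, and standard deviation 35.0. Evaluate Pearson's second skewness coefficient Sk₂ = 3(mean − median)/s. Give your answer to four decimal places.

Sk₂ = 3(185.23 − 191.7) / 35.0 = 3 × -6.4700 / 35.0
    = -19.4100 / 35.0 ≈ -0.5546

-0.5546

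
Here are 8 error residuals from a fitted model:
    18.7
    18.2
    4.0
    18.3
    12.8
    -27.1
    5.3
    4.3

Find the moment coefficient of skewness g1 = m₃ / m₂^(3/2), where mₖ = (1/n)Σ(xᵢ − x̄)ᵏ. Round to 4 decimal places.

x̄ = (18.7 + 18.2 + 4.0 + 18.3 + 12.8 - 27.1 + 5.3 + 4.3) / 8 = 6.8125
deviations (xᵢ − x̄): 11.8875, 11.3875, -2.8125, 11.4875, 5.9875, -33.9125, -1.5125, -2.5125
Σ(xᵢ − x̄)² = 1605.3688 ⇒ m₂ = 1605.3688/8 = 200.67109
Σ(xᵢ − x̄)³ = -34155.7943 ⇒ m₃ = -34155.7943/8 = -4269.47429
m₂^(3/2) = 200.67109^(1.5) = 2842.67511
g1 = m₃ / m₂^(3/2) = -4269.47429 / 2842.67511 ≈ -1.5019

-1.5019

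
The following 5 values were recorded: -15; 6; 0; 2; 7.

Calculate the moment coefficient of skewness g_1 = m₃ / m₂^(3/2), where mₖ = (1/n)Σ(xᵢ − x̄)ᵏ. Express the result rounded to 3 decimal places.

x̄ = (-15 + 6 + 0 + 2 + 7) / 5 = 0.0000
deviations (xᵢ − x̄): -15.0000, 6.0000, 0.0000, 2.0000, 7.0000
Σ(xᵢ − x̄)² = 314.0000 ⇒ m₂ = 314.0000/5 = 62.80000
Σ(xᵢ − x̄)³ = -2808.0000 ⇒ m₃ = -2808.0000/5 = -561.60000
m₂^(3/2) = 62.80000^(1.5) = 497.66771
g_1 = m₃ / m₂^(3/2) = -561.60000 / 497.66771 ≈ -1.128

-1.128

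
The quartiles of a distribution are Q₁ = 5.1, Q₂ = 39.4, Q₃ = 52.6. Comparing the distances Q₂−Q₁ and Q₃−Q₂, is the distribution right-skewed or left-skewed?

left-skewed

Q₂ − Q₁ = 34.3;  Q₃ − Q₂ = 13.2
Q₂ − Q₁ > Q₃ − Q₂ ⇒ the lower half is more spread out ⇒ left-skewed.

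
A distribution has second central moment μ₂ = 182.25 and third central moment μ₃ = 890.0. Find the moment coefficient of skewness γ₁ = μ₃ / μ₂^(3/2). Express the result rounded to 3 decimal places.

0.362

σ = √μ₂ = √182.25 = 13.50000
σ³ = μ₂^(3/2) = 2460.37500
γ₁ = μ₃/σ³ = 890.0 / 2460.37500 ≈ 0.362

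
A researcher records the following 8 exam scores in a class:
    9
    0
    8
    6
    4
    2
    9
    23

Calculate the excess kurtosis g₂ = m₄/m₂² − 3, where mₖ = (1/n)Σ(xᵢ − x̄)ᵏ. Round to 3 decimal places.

x̄ = 7.6250
Σ(xᵢ − x̄)² = 345.8750 ⇒ m₂ = 43.23438
Σ(xᵢ − x̄)⁴ = 60448.8066 ⇒ m₄ = 7556.10083
m₂² = 1869.21118
g₂ = m₄/m₂² − 3 = 4.04240 − 3 ≈ 1.042

1.042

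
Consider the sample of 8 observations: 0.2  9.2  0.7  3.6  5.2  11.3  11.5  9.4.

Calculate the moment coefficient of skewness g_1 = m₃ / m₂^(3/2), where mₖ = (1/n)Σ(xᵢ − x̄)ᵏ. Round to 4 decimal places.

-0.2259

x̄ = (0.2 + 9.2 + 0.7 + 3.6 + 5.2 + 11.3 + 11.5 + 9.4) / 8 = 6.3875
deviations (xᵢ − x̄): -6.1875, 2.8125, -5.6875, -2.7875, -1.1875, 4.9125, 5.1125, 3.0125
Σ(xᵢ − x̄)² = 147.0688 ⇒ m₂ = 147.0688/8 = 18.38359
Σ(xᵢ − x̄)³ = -142.4339 ⇒ m₃ = -142.4339/8 = -17.80424
m₂^(3/2) = 18.38359^(1.5) = 78.82167
g_1 = m₃ / m₂^(3/2) = -17.80424 / 78.82167 ≈ -0.2259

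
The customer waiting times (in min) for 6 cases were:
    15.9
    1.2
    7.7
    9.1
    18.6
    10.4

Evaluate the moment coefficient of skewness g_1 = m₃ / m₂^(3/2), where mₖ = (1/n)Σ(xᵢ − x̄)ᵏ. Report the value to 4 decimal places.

x̄ = (15.9 + 1.2 + 7.7 + 9.1 + 18.6 + 10.4) / 6 = 10.4833
deviations (xᵢ − x̄): 5.4167, -9.2833, -2.7833, -1.3833, 8.1167, -0.0833
Σ(xᵢ − x̄)² = 191.0683 ⇒ m₂ = 191.0683/6 = 31.84472
Σ(xᵢ − x̄)³ = -130.5956 ⇒ m₃ = -130.5956/6 = -21.76593
m₂^(3/2) = 31.84472^(1.5) = 179.70336
g_1 = m₃ / m₂^(3/2) = -21.76593 / 179.70336 ≈ -0.1211

-0.1211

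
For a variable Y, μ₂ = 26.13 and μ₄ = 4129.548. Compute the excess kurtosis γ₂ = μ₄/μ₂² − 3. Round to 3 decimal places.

μ₂² = 26.13² = 682.77690
μ₄/μ₂² = 4129.548 / 682.77690 = 6.04817
γ₂ = 6.04817 − 3 ≈ 3.048

3.048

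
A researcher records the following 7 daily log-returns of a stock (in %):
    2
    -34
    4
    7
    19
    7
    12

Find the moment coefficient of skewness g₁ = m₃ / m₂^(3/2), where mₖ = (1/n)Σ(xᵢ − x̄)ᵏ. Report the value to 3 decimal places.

-1.560

x̄ = (2 - 34 + 4 + 7 + 19 + 7 + 12) / 7 = 2.4286
deviations (xᵢ − x̄): -0.4286, -36.4286, 1.5714, 4.5714, 16.5714, 4.5714, 9.5714
Σ(xᵢ − x̄)² = 1737.7143 ⇒ m₂ = 1737.7143/7 = 248.24490
Σ(xᵢ − x̄)³ = -42719.7551 ⇒ m₃ = -42719.7551/7 = -6102.82216
m₂^(3/2) = 248.24490^(1.5) = 3911.29432
g₁ = m₃ / m₂^(3/2) = -6102.82216 / 3911.29432 ≈ -1.560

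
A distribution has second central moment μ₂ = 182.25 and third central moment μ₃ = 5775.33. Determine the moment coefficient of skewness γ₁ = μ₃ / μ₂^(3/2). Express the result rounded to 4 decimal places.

2.3473

σ = √μ₂ = √182.25 = 13.50000
σ³ = μ₂^(3/2) = 2460.37500
γ₁ = μ₃/σ³ = 5775.33 / 2460.37500 ≈ 2.3473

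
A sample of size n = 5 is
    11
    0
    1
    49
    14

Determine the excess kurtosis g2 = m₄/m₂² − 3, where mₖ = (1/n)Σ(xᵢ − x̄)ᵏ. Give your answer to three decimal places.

-0.195

x̄ = 15.0000
Σ(xᵢ − x̄)² = 1594.0000 ⇒ m₂ = 318.80000
Σ(xᵢ − x̄)⁴ = 1425634.0000 ⇒ m₄ = 285126.80000
m₂² = 101633.44000
g2 = m₄/m₂² − 3 = 2.80544 − 3 ≈ -0.195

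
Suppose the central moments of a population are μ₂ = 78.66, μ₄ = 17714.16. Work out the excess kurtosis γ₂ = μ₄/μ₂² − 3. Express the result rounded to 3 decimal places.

-0.137

μ₂² = 78.66² = 6187.39560
μ₄/μ₂² = 17714.16 / 6187.39560 = 2.86294
γ₂ = 2.86294 − 3 ≈ -0.137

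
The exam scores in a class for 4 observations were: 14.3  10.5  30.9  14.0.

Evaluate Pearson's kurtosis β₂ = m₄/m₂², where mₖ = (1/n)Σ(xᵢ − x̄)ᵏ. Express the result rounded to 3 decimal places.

x̄ = 17.4250
Σ(xᵢ − x̄)² = 251.0275 ⇒ m₂ = 62.75687
Σ(xᵢ − x̄)⁴ = 35502.4246 ⇒ m₄ = 8875.60614
m₂² = 3938.42536
β₂ = m₄/m₂² = 8875.60614 / 3938.42536 ≈ 2.254

2.254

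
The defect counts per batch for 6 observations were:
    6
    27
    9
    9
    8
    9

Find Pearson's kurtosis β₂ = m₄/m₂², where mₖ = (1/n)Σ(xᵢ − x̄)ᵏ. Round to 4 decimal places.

x̄ = 11.3333
Σ(xᵢ − x̄)² = 301.3333 ⇒ m₂ = 50.22222
Σ(xᵢ − x̄)⁴ = 61264.4444 ⇒ m₄ = 10210.74074
m₂² = 2522.27160
β₂ = m₄/m₂² = 10210.74074 / 2522.27160 ≈ 4.0482

4.0482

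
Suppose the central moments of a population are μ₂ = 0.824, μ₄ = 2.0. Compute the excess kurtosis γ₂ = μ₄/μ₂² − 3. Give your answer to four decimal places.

μ₂² = 0.824² = 0.67898
μ₄/μ₂² = 2.0 / 0.67898 = 2.94561
γ₂ = 2.94561 − 3 ≈ -0.0544

-0.0544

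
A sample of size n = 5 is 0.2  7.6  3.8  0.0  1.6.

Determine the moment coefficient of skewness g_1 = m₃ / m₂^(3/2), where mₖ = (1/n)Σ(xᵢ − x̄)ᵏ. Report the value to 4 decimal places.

0.7928

x̄ = (0.2 + 7.6 + 3.8 + 0.0 + 1.6) / 5 = 2.6400
deviations (xᵢ − x̄): -2.4400, 4.9600, 1.1600, -2.6400, -1.0400
Σ(xᵢ − x̄)² = 39.9520 ⇒ m₂ = 39.9520/5 = 7.99040
Σ(xᵢ − x̄)³ = 89.5334 ⇒ m₃ = 89.5334/5 = 17.90669
m₂^(3/2) = 7.99040^(1.5) = 22.58670
g_1 = m₃ / m₂^(3/2) = 17.90669 / 22.58670 ≈ 0.7928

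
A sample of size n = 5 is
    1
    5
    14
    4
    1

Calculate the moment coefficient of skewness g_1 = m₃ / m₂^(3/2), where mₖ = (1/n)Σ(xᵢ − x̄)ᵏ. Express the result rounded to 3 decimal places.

1.102

x̄ = (1 + 5 + 14 + 4 + 1) / 5 = 5.0000
deviations (xᵢ − x̄): -4.0000, 0.0000, 9.0000, -1.0000, -4.0000
Σ(xᵢ − x̄)² = 114.0000 ⇒ m₂ = 114.0000/5 = 22.80000
Σ(xᵢ − x̄)³ = 600.0000 ⇒ m₃ = 600.0000/5 = 120.00000
m₂^(3/2) = 22.80000^(1.5) = 108.86851
g_1 = m₃ / m₂^(3/2) = 120.00000 / 108.86851 ≈ 1.102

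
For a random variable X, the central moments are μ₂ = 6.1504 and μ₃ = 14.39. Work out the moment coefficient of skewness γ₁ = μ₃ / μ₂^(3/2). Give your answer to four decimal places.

σ = √μ₂ = √6.1504 = 2.48000
σ³ = μ₂^(3/2) = 15.25299
γ₁ = μ₃/σ³ = 14.39 / 15.25299 ≈ 0.9434

0.9434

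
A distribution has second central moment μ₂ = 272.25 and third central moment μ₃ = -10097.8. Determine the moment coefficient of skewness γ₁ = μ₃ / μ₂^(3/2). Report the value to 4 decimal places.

-2.2479

σ = √μ₂ = √272.25 = 16.50000
σ³ = μ₂^(3/2) = 4492.12500
γ₁ = μ₃/σ³ = -10097.8 / 4492.12500 ≈ -2.2479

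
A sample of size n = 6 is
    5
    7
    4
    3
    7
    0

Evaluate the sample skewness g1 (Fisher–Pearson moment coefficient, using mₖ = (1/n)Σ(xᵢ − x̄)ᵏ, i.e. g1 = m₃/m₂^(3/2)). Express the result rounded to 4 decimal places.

-0.5313

x̄ = (5 + 7 + 4 + 3 + 7 + 0) / 6 = 4.3333
deviations (xᵢ − x̄): 0.6667, 2.6667, -0.3333, -1.3333, 2.6667, -4.3333
Σ(xᵢ − x̄)² = 35.3333 ⇒ m₂ = 35.3333/6 = 5.88889
Σ(xᵢ − x̄)³ = -45.5556 ⇒ m₃ = -45.5556/6 = -7.59259
m₂^(3/2) = 5.88889^(1.5) = 14.29059
g1 = m₃ / m₂^(3/2) = -7.59259 / 14.29059 ≈ -0.5313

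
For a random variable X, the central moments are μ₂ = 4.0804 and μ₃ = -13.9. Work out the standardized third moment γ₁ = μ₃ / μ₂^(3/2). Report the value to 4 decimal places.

-1.6864

σ = √μ₂ = √4.0804 = 2.02000
σ³ = μ₂^(3/2) = 8.24241
γ₁ = μ₃/σ³ = -13.9 / 8.24241 ≈ -1.6864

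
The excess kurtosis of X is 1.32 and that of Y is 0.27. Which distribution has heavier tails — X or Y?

X

Higher excess kurtosis ⇒ heavier tails relative to the normal distribution.
1.32 vs 0.27: the larger is 1.32, so X has heavier tails.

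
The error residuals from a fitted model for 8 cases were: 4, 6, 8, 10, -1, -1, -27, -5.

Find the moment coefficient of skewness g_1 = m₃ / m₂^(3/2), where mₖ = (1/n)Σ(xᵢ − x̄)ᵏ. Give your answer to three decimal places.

-1.489

x̄ = (4 + 6 + 8 + 10 - 1 - 1 - 27 - 5) / 8 = -0.7500
deviations (xᵢ − x̄): 4.7500, 6.7500, 8.7500, 10.7500, -0.2500, -0.2500, -26.2500, -4.2500
Σ(xᵢ − x̄)² = 967.5000 ⇒ m₂ = 967.5000/8 = 120.93750
Σ(xᵢ − x̄)³ = -15837.7500 ⇒ m₃ = -15837.7500/8 = -1979.71875
m₂^(3/2) = 120.93750^(1.5) = 1329.96888
g_1 = m₃ / m₂^(3/2) = -1979.71875 / 1329.96888 ≈ -1.489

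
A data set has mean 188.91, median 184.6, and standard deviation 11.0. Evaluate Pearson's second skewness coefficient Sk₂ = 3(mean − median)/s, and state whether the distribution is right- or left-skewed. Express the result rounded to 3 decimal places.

Sk₂ = 3(188.91 − 184.6) / 11.0 = 3 × 4.3100 / 11.0
    = 12.9300 / 11.0 ≈ 1.175
Sk₂ > 0 ⇒ mean > median ⇒ right-skewed (positive skew).

1.175, right-skewed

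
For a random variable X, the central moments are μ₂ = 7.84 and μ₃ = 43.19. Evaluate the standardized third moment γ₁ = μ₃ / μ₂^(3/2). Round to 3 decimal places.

1.967

σ = √μ₂ = √7.84 = 2.80000
σ³ = μ₂^(3/2) = 21.95200
γ₁ = μ₃/σ³ = 43.19 / 21.95200 ≈ 1.967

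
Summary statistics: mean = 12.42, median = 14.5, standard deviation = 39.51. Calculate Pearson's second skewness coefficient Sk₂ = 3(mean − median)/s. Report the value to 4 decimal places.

-0.1579

Sk₂ = 3(12.42 − 14.5) / 39.51 = 3 × -2.0800 / 39.51
    = -6.2400 / 39.51 ≈ -0.1579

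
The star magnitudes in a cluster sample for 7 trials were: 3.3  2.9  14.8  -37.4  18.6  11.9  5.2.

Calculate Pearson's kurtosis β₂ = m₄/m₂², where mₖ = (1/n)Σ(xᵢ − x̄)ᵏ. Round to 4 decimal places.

x̄ = 2.7571
Σ(xᵢ − x̄)² = 2098.4971 ⇒ m₂ = 299.78531
Σ(xᵢ − x̄)⁴ = 2691522.4210 ⇒ m₄ = 384503.20300
m₂² = 89871.22977
β₂ = m₄/m₂² = 384503.20300 / 89871.22977 ≈ 4.2784

4.2784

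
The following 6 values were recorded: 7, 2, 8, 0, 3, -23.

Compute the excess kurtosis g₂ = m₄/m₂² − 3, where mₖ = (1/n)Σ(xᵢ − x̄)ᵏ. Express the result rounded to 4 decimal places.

x̄ = -0.5000
Σ(xᵢ − x̄)² = 653.5000 ⇒ m₂ = 108.91667
Σ(xᵢ − x̄)⁴ = 264862.3750 ⇒ m₄ = 44143.72917
m₂² = 11862.84028
g₂ = m₄/m₂² − 3 = 3.72118 − 3 ≈ 0.7212

0.7212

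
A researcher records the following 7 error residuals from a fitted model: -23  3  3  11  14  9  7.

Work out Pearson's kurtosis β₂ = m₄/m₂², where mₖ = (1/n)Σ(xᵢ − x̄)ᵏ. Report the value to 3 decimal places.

x̄ = 3.4286
Σ(xᵢ − x̄)² = 911.7143 ⇒ m₂ = 130.24490
Σ(xᵢ − x̄)⁴ = 504761.3120 ⇒ m₄ = 72108.75885
m₂² = 16963.73344
β₂ = m₄/m₂² = 72108.75885 / 16963.73344 ≈ 4.251

4.251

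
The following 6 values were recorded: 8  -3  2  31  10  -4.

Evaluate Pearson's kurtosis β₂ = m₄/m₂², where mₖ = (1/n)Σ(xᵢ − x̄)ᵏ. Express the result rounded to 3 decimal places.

x̄ = 7.3333
Σ(xᵢ − x̄)² = 831.3333 ⇒ m₂ = 138.55556
Σ(xᵢ − x̄)⁴ = 342483.7778 ⇒ m₄ = 57080.62963
m₂² = 19197.64198
β₂ = m₄/m₂² = 57080.62963 / 19197.64198 ≈ 2.973

2.973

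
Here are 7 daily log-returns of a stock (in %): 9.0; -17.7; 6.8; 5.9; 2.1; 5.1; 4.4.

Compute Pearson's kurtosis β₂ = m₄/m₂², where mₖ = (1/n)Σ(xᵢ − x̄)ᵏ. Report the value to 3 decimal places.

4.674

x̄ = 2.2286
Σ(xᵢ − x̄)² = 490.3543 ⇒ m₂ = 70.05061
Σ(xᵢ − x̄)⁴ = 160537.5626 ⇒ m₄ = 22933.93752
m₂² = 4907.08828
β₂ = m₄/m₂² = 22933.93752 / 4907.08828 ≈ 4.674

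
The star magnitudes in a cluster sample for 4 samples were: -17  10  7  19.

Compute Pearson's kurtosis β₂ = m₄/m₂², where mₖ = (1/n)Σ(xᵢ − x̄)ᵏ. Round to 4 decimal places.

2.1166

x̄ = 4.7500
Σ(xᵢ − x̄)² = 708.7500 ⇒ m₂ = 177.18750
Σ(xᵢ − x̄)⁴ = 265807.8281 ⇒ m₄ = 66451.95703
m₂² = 31395.41016
β₂ = m₄/m₂² = 66451.95703 / 31395.41016 ≈ 2.1166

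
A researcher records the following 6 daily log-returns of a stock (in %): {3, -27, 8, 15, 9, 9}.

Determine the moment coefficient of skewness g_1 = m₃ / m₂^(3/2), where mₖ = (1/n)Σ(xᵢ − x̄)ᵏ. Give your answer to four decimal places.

x̄ = (3 - 27 + 8 + 15 + 9 + 9) / 6 = 2.8333
deviations (xᵢ − x̄): 0.1667, -29.8333, 5.1667, 12.1667, 6.1667, 6.1667
Σ(xᵢ − x̄)² = 1140.8333 ⇒ m₂ = 1140.8333/6 = 190.13889
Σ(xᵢ − x̄)³ = -24144.5556 ⇒ m₃ = -24144.5556/6 = -4024.09259
m₂^(3/2) = 190.13889^(1.5) = 2621.84146
g_1 = m₃ / m₂^(3/2) = -4024.09259 / 2621.84146 ≈ -1.5348

-1.5348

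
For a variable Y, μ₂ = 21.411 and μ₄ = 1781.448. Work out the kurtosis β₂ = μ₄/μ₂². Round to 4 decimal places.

3.8860

μ₂² = 21.411² = 458.43092
μ₄/μ₂² = 1781.448 / 458.43092 = 3.88597
β₂ ≈ 3.8860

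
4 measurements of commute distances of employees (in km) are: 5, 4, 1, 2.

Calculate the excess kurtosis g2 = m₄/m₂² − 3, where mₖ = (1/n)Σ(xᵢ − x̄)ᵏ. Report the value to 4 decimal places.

-1.6400

x̄ = 3.0000
Σ(xᵢ − x̄)² = 10.0000 ⇒ m₂ = 2.50000
Σ(xᵢ − x̄)⁴ = 34.0000 ⇒ m₄ = 8.50000
m₂² = 6.25000
g2 = m₄/m₂² − 3 = 1.36000 − 3 ≈ -1.6400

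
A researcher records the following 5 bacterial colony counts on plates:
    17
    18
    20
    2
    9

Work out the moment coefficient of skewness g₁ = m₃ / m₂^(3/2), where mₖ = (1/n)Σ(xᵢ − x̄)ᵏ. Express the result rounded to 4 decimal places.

x̄ = (17 + 18 + 20 + 2 + 9) / 5 = 13.2000
deviations (xᵢ − x̄): 3.8000, 4.8000, 6.8000, -11.2000, -4.2000
Σ(xᵢ − x̄)² = 226.8000 ⇒ m₂ = 226.8000/5 = 45.36000
Σ(xᵢ − x̄)³ = -999.1200 ⇒ m₃ = -999.1200/5 = -199.82400
m₂^(3/2) = 45.36000^(1.5) = 305.49884
g₁ = m₃ / m₂^(3/2) = -199.82400 / 305.49884 ≈ -0.6541

-0.6541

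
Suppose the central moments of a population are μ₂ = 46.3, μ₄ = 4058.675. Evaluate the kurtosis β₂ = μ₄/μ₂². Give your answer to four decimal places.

1.8933

μ₂² = 46.3² = 2143.69000
μ₄/μ₂² = 4058.675 / 2143.69000 = 1.89331
β₂ ≈ 1.8933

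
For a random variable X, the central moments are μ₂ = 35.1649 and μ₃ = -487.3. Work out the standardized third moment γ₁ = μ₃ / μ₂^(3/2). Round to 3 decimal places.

σ = √μ₂ = √35.1649 = 5.93000
σ³ = μ₂^(3/2) = 208.52786
γ₁ = μ₃/σ³ = -487.3 / 208.52786 ≈ -2.337

-2.337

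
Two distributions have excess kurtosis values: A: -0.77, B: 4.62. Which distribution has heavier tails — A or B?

Higher excess kurtosis ⇒ heavier tails relative to the normal distribution.
-0.77 vs 4.62: the larger is 4.62, so B has heavier tails. (B is leptokurtic — heavier-than-normal tails; the other is platykurtic.)

B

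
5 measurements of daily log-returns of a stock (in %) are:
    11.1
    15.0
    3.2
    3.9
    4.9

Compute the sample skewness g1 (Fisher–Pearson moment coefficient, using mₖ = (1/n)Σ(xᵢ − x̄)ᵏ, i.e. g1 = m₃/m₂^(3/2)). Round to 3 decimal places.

x̄ = (11.1 + 15.0 + 3.2 + 3.9 + 4.9) / 5 = 7.6200
deviations (xᵢ − x̄): 3.4800, 7.3800, -4.4200, -3.7200, -2.7200
Σ(xᵢ − x̄)² = 107.3480 ⇒ m₂ = 107.3480/5 = 21.46960
Σ(xᵢ − x̄)³ = 286.1381 ⇒ m₃ = 286.1381/5 = 57.22762
m₂^(3/2) = 21.46960^(1.5) = 99.48004
g1 = m₃ / m₂^(3/2) = 57.22762 / 99.48004 ≈ 0.575

0.575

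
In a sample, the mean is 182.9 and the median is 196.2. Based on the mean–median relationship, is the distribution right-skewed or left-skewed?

mean − median = 182.9 − 196.2 = -13.3
mean < median ⇒ the longer tail is on the left ⇒ left-skewed (negatively skewed).

left-skewed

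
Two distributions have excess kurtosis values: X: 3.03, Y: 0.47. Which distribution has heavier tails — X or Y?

Higher excess kurtosis ⇒ heavier tails relative to the normal distribution.
3.03 vs 0.47: the larger is 3.03, so X has heavier tails.

X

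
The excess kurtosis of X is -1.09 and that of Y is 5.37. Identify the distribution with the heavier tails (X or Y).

Higher excess kurtosis ⇒ heavier tails relative to the normal distribution.
-1.09 vs 5.37: the larger is 5.37, so Y has heavier tails. (Y is leptokurtic — heavier-than-normal tails; the other is platykurtic.)

Y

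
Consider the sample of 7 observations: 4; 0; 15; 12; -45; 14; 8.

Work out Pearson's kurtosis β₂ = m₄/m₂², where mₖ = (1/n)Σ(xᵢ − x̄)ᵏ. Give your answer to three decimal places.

4.561

x̄ = 1.1429
Σ(xᵢ − x̄)² = 2660.8571 ⇒ m₂ = 380.12245
Σ(xᵢ − x̄)⁴ = 4613708.5423 ⇒ m₄ = 659101.22032
m₂² = 144493.07622
β₂ = m₄/m₂² = 659101.22032 / 144493.07622 ≈ 4.561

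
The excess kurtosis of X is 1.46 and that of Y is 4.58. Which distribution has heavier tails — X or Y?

Higher excess kurtosis ⇒ heavier tails relative to the normal distribution.
1.46 vs 4.58: the larger is 4.58, so Y has heavier tails.

Y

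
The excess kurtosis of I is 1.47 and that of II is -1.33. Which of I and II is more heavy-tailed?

Higher excess kurtosis ⇒ heavier tails relative to the normal distribution.
1.47 vs -1.33: the larger is 1.47, so I has heavier tails. (I is leptokurtic — heavier-than-normal tails; the other is platykurtic.)

I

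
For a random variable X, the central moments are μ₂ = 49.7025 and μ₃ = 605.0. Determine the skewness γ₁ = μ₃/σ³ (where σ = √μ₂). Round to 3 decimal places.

1.727

σ = √μ₂ = √49.7025 = 7.05000
σ³ = μ₂^(3/2) = 350.40263
γ₁ = μ₃/σ³ = 605.0 / 350.40263 ≈ 1.727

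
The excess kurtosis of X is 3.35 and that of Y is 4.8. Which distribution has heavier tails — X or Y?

Y

Higher excess kurtosis ⇒ heavier tails relative to the normal distribution.
3.35 vs 4.8: the larger is 4.8, so Y has heavier tails.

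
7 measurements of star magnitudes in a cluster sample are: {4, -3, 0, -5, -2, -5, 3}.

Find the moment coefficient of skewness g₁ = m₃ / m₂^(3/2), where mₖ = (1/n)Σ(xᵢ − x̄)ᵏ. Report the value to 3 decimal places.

x̄ = (4 - 3 + 0 - 5 - 2 - 5 + 3) / 7 = -1.1429
deviations (xᵢ − x̄): 5.1429, -1.8571, 1.1429, -3.8571, -0.8571, -3.8571, 4.1429
Σ(xᵢ − x̄)² = 78.8571 ⇒ m₂ = 78.8571/7 = 11.26531
Σ(xᵢ − x̄)³ = 86.8163 ⇒ m₃ = 86.8163/7 = 12.40233
m₂^(3/2) = 11.26531^(1.5) = 37.81068
g₁ = m₃ / m₂^(3/2) = 12.40233 / 37.81068 ≈ 0.328

0.328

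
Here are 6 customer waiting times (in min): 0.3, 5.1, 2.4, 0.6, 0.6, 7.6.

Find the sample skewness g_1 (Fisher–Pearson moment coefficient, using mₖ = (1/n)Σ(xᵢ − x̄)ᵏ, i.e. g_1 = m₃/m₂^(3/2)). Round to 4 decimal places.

x̄ = (0.3 + 5.1 + 2.4 + 0.6 + 0.6 + 7.6) / 6 = 2.7667
deviations (xᵢ − x̄): -2.4667, 2.3333, -0.3667, -2.1667, -2.1667, 4.8333
Σ(xᵢ − x̄)² = 44.4133 ⇒ m₂ = 44.4133/6 = 7.40222
Σ(xᵢ − x̄)³ = 90.2156 ⇒ m₃ = 90.2156/6 = 15.03593
m₂^(3/2) = 7.40222^(1.5) = 20.13924
g_1 = m₃ / m₂^(3/2) = 15.03593 / 20.13924 ≈ 0.7466

0.7466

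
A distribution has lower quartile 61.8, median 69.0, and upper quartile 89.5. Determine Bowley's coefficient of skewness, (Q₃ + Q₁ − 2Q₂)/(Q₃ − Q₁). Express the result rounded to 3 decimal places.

numerator: Q₃ + Q₁ − 2Q₂ = 89.5 + 61.8 − 2×69.0 = 13.3000
denominator: Q₃ − Q₁ = 89.5 − 61.8 = 27.7000
Bowley skewness = 13.3000 / 27.7000 ≈ 0.480

0.480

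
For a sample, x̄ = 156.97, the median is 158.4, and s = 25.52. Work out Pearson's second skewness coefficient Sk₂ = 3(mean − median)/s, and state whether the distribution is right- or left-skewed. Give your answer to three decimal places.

-0.168, left-skewed

Sk₂ = 3(156.97 − 158.4) / 25.52 = 3 × -1.4300 / 25.52
    = -4.2900 / 25.52 ≈ -0.168
Sk₂ < 0 ⇒ mean < median ⇒ left-skewed (negative skew).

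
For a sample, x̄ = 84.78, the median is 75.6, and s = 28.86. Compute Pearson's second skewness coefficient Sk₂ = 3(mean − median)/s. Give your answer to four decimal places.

Sk₂ = 3(84.78 − 75.6) / 28.86 = 3 × 9.1800 / 28.86
    = 27.5400 / 28.86 ≈ 0.9543

0.9543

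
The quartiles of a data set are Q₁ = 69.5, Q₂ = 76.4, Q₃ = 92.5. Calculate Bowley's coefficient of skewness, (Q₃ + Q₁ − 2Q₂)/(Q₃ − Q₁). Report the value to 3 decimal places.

numerator: Q₃ + Q₁ − 2Q₂ = 92.5 + 69.5 − 2×76.4 = 9.2000
denominator: Q₃ − Q₁ = 92.5 − 69.5 = 23.0000
Bowley skewness = 9.2000 / 23.0000 ≈ 0.400

0.400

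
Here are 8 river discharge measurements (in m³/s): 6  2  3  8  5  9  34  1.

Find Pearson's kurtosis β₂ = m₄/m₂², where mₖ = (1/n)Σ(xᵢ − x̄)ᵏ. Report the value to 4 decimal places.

5.3879

x̄ = 8.5000
Σ(xᵢ − x̄)² = 798.0000 ⇒ m₂ = 99.75000
Σ(xᵢ − x̄)⁴ = 428878.5000 ⇒ m₄ = 53609.81250
m₂² = 9950.06250
β₂ = m₄/m₂² = 53609.81250 / 9950.06250 ≈ 5.3879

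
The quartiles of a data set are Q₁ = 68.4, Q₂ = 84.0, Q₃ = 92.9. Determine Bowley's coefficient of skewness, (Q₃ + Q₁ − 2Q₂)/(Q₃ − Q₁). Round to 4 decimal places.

-0.2735

numerator: Q₃ + Q₁ − 2Q₂ = 92.9 + 68.4 − 2×84.0 = -6.7000
denominator: Q₃ − Q₁ = 92.9 − 68.4 = 24.5000
Bowley skewness = -6.7000 / 24.5000 ≈ -0.2735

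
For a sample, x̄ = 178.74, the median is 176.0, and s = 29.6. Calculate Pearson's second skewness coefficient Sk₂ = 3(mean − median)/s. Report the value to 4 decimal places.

0.2777

Sk₂ = 3(178.74 − 176.0) / 29.6 = 3 × 2.7400 / 29.6
    = 8.2200 / 29.6 ≈ 0.2777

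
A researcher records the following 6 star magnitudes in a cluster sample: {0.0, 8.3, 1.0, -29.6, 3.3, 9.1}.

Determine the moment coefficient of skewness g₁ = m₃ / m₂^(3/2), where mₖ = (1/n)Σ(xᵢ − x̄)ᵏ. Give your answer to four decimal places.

-1.5199

x̄ = (0.0 + 8.3 + 1.0 - 29.6 + 3.3 + 9.1) / 6 = -1.3167
deviations (xᵢ − x̄): 1.3167, 9.6167, 2.3167, -28.2833, 4.6167, 10.4167
Σ(xᵢ − x̄)² = 1029.3483 ⇒ m₂ = 1029.3483/6 = 171.55806
Σ(xᵢ − x̄)³ = -20492.4196 ⇒ m₃ = -20492.4196/6 = -3415.40326
m₂^(3/2) = 171.55806^(1.5) = 2247.07037
g₁ = m₃ / m₂^(3/2) = -3415.40326 / 2247.07037 ≈ -1.5199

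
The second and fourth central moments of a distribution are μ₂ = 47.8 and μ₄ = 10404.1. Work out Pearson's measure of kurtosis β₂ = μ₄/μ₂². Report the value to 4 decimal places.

4.5535

μ₂² = 47.8² = 2284.84000
μ₄/μ₂² = 10404.1 / 2284.84000 = 4.55354
β₂ ≈ 4.5535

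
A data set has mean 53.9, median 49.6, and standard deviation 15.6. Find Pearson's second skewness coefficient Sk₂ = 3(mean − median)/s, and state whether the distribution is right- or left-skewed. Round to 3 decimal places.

0.827, right-skewed

Sk₂ = 3(53.9 − 49.6) / 15.6 = 3 × 4.3000 / 15.6
    = 12.9000 / 15.6 ≈ 0.827
Sk₂ > 0 ⇒ mean > median ⇒ right-skewed (positive skew).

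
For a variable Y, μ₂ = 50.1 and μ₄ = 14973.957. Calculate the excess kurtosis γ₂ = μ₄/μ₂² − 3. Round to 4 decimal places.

2.9657

μ₂² = 50.1² = 2510.01000
μ₄/μ₂² = 14973.957 / 2510.01000 = 5.96570
γ₂ = 5.96570 − 3 ≈ 2.9657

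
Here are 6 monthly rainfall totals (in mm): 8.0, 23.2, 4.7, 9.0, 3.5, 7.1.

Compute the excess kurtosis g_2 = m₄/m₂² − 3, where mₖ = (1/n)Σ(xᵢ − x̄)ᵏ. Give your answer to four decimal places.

x̄ = 9.2500
Σ(xᵢ − x̄)² = 254.6150 ⇒ m₂ = 42.43583
Σ(xᵢ − x̄)⁴ = 39415.6682 ⇒ m₄ = 6569.27804
m₂² = 1800.79995
g_2 = m₄/m₂² − 3 = 3.64798 − 3 ≈ 0.6480

0.6480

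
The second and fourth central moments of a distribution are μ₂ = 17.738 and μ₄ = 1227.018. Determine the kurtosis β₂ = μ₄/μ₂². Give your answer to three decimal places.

3.900

μ₂² = 17.738² = 314.63664
μ₄/μ₂² = 1227.018 / 314.63664 = 3.89979
β₂ ≈ 3.900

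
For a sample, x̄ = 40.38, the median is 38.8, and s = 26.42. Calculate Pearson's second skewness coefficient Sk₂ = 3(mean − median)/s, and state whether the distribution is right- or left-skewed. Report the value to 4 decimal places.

0.1794, right-skewed

Sk₂ = 3(40.38 − 38.8) / 26.42 = 3 × 1.5800 / 26.42
    = 4.7400 / 26.42 ≈ 0.1794
Sk₂ > 0 ⇒ mean > median ⇒ right-skewed (positive skew).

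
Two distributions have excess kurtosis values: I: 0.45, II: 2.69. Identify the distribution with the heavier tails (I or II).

Higher excess kurtosis ⇒ heavier tails relative to the normal distribution.
0.45 vs 2.69: the larger is 2.69, so II has heavier tails.

II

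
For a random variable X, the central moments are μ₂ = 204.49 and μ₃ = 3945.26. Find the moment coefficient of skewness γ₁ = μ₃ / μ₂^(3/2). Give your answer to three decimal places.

σ = √μ₂ = √204.49 = 14.30000
σ³ = μ₂^(3/2) = 2924.20700
γ₁ = μ₃/σ³ = 3945.26 / 2924.20700 ≈ 1.349

1.349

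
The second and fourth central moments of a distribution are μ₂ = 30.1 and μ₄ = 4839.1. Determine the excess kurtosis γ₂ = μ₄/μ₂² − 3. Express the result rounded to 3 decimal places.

2.341

μ₂² = 30.1² = 906.01000
μ₄/μ₂² = 4839.1 / 906.01000 = 5.34111
γ₂ = 5.34111 − 3 ≈ 2.341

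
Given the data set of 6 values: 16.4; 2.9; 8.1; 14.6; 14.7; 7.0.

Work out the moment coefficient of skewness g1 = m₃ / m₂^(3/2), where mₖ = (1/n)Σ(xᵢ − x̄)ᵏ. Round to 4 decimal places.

x̄ = (16.4 + 2.9 + 8.1 + 14.6 + 14.7 + 7.0) / 6 = 10.6167
deviations (xᵢ − x̄): 5.7833, -7.7167, -2.5167, 3.9833, 4.0833, -3.6167
Σ(xᵢ − x̄)² = 144.9483 ⇒ m₂ = 144.9483/6 = 24.15806
Σ(xᵢ − x̄)³ = -198.0284 ⇒ m₃ = -198.0284/6 = -33.00474
m₂^(3/2) = 24.15806^(1.5) = 118.73888
g1 = m₃ / m₂^(3/2) = -33.00474 / 118.73888 ≈ -0.2780

-0.2780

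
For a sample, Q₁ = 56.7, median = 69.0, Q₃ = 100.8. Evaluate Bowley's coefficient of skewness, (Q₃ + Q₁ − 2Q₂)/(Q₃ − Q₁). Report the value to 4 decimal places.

0.4422

numerator: Q₃ + Q₁ − 2Q₂ = 100.8 + 56.7 − 2×69.0 = 19.5000
denominator: Q₃ − Q₁ = 100.8 − 56.7 = 44.1000
Bowley skewness = 19.5000 / 44.1000 ≈ 0.4422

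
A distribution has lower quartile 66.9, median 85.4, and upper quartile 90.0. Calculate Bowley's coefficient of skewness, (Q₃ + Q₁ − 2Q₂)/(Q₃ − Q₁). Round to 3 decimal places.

-0.602

numerator: Q₃ + Q₁ − 2Q₂ = 90.0 + 66.9 − 2×85.4 = -13.9000
denominator: Q₃ − Q₁ = 90.0 − 66.9 = 23.1000
Bowley skewness = -13.9000 / 23.1000 ≈ -0.602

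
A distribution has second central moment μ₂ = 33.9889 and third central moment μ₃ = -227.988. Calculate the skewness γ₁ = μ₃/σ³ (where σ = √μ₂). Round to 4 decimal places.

-1.1506

σ = √μ₂ = √33.9889 = 5.83000
σ³ = μ₂^(3/2) = 198.15529
γ₁ = μ₃/σ³ = -227.988 / 198.15529 ≈ -1.1506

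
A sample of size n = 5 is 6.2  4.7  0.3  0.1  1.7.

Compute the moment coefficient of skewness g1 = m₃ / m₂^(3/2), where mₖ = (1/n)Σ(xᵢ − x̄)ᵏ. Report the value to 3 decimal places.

0.378

x̄ = (6.2 + 4.7 + 0.3 + 0.1 + 1.7) / 5 = 2.6000
deviations (xᵢ − x̄): 3.6000, 2.1000, -2.3000, -2.5000, -0.9000
Σ(xᵢ − x̄)² = 29.7200 ⇒ m₂ = 29.7200/5 = 5.94400
Σ(xᵢ − x̄)³ = 27.3960 ⇒ m₃ = 27.3960/5 = 5.47920
m₂^(3/2) = 5.94400^(1.5) = 14.49166
g1 = m₃ / m₂^(3/2) = 5.47920 / 14.49166 ≈ 0.378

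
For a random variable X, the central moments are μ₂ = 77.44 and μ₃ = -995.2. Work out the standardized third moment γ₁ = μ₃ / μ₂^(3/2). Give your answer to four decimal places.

σ = √μ₂ = √77.44 = 8.80000
σ³ = μ₂^(3/2) = 681.47200
γ₁ = μ₃/σ³ = -995.2 / 681.47200 ≈ -1.4604

-1.4604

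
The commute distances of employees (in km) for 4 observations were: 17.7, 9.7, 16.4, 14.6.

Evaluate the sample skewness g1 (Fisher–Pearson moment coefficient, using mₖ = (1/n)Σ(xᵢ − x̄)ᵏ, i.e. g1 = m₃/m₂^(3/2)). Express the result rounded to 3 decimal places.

-0.733

x̄ = (17.7 + 9.7 + 16.4 + 14.6) / 4 = 14.6000
deviations (xᵢ − x̄): 3.1000, -4.9000, 1.8000, 0.0000
Σ(xᵢ − x̄)² = 36.8600 ⇒ m₂ = 36.8600/4 = 9.21500
Σ(xᵢ − x̄)³ = -82.0260 ⇒ m₃ = -82.0260/4 = -20.50650
m₂^(3/2) = 9.21500^(1.5) = 27.97326
g1 = m₃ / m₂^(3/2) = -20.50650 / 27.97326 ≈ -0.733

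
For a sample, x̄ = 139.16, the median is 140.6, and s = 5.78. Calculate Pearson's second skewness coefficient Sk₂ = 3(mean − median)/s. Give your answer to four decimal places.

-0.7474

Sk₂ = 3(139.16 − 140.6) / 5.78 = 3 × -1.4400 / 5.78
    = -4.3200 / 5.78 ≈ -0.7474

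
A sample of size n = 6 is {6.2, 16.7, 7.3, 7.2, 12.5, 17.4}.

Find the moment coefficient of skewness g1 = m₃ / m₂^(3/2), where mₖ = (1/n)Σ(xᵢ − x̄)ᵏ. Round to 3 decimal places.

x̄ = (6.2 + 16.7 + 7.3 + 7.2 + 12.5 + 17.4) / 6 = 11.2167
deviations (xᵢ − x̄): -5.0167, 5.4833, -3.9167, -4.0167, 1.2833, 6.1833
Σ(xᵢ − x̄)² = 126.5883 ⇒ m₂ = 126.5883/6 = 21.09806
Σ(xᵢ − x̄)³ = 152.2516 ⇒ m₃ = 152.2516/6 = 25.37526
m₂^(3/2) = 21.09806^(1.5) = 96.90890
g1 = m₃ / m₂^(3/2) = 25.37526 / 96.90890 ≈ 0.262

0.262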